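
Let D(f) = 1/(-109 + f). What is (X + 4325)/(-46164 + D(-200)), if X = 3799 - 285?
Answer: -2422251/14264677 ≈ -0.16981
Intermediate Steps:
X = 3514
(X + 4325)/(-46164 + D(-200)) = (3514 + 4325)/(-46164 + 1/(-109 - 200)) = 7839/(-46164 + 1/(-309)) = 7839/(-46164 - 1/309) = 7839/(-14264677/309) = 7839*(-309/14264677) = -2422251/14264677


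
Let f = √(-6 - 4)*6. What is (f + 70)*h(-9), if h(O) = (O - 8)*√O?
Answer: -3570*I + 306*√10 ≈ 967.66 - 3570.0*I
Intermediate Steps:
h(O) = √O*(-8 + O) (h(O) = (-8 + O)*√O = √O*(-8 + O))
f = 6*I*√10 (f = √(-10)*6 = (I*√10)*6 = 6*I*√10 ≈ 18.974*I)
(f + 70)*h(-9) = (6*I*√10 + 70)*(√(-9)*(-8 - 9)) = (70 + 6*I*√10)*((3*I)*(-17)) = (70 + 6*I*√10)*(-51*I) = -51*I*(70 + 6*I*√10)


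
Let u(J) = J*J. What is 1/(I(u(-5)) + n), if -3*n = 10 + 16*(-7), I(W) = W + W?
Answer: 1/84 ≈ 0.011905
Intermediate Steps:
u(J) = J**2
I(W) = 2*W
n = 34 (n = -(10 + 16*(-7))/3 = -(10 - 112)/3 = -1/3*(-102) = 34)
1/(I(u(-5)) + n) = 1/(2*(-5)**2 + 34) = 1/(2*25 + 34) = 1/(50 + 34) = 1/84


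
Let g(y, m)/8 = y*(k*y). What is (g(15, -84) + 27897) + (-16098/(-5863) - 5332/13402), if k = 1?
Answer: 1166826879151/39287963 ≈ 29699.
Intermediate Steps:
g(y, m) = 8*y² (g(y, m) = 8*(y*(1*y)) = 8*(y*y) = 8*y²)
(g(15, -84) + 27897) + (-16098/(-5863) - 5332/13402) = (8*15² + 27897) + (-16098/(-5863) - 5332/13402) = (8*225 + 27897) + (-16098*(-1/5863) - 5332*1/13402) = (1800 + 27897) + (16098/5863 - 2666/6701) = 29697 + 92241940/39287963 = 1166826879151/39287963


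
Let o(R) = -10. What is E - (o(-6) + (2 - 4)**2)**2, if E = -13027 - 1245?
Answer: -14308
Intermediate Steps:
E = -14272
E - (o(-6) + (2 - 4)**2)**2 = -14272 - (-10 + (2 - 4)**2)**2 = -14272 - (-10 + (-2)**2)**2 = -14272 - (-10 + 4)**2 = -14272 - 1*(-6)**2 = -14272 - 1*36 = -14272 - 36 = -14308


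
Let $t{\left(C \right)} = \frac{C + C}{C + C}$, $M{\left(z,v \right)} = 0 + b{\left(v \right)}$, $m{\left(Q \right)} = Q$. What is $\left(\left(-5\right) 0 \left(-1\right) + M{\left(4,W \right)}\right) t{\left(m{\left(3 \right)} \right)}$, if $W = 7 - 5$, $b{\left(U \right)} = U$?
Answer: $2$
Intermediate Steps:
$W = 2$
$M{\left(z,v \right)} = v$ ($M{\left(z,v \right)} = 0 + v = v$)
$t{\left(C \right)} = 1$ ($t{\left(C \right)} = \frac{2 C}{2 C} = 2 C \frac{1}{2 C} = 1$)
$\left(\left(-5\right) 0 \left(-1\right) + M{\left(4,W \right)}\right) t{\left(m{\left(3 \right)} \right)} = \left(\left(-5\right) 0 \left(-1\right) + 2\right) 1 = \left(0 \left(-1\right) + 2\right) 1 = \left(0 + 2\right) 1 = 2 \cdot 1 = 2$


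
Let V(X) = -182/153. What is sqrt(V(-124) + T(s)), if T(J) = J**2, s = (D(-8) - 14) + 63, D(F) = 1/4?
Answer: sqrt(100892705)/204 ≈ 49.238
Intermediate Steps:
V(X) = -182/153 (V(X) = -182*1/153 = -182/153)
D(F) = 1/4
s = 197/4 (s = (1/4 - 14) + 63 = -55/4 + 63 = 197/4 ≈ 49.250)
sqrt(V(-124) + T(s)) = sqrt(-182/153 + (197/4)**2) = sqrt(-182/153 + 38809/16) = sqrt(5934865/2448) = sqrt(100892705)/204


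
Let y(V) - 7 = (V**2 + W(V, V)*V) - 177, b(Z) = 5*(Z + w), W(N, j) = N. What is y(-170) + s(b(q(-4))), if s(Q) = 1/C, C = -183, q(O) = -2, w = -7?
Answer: 10546289/183 ≈ 57630.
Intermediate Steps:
b(Z) = -35 + 5*Z (b(Z) = 5*(Z - 7) = 5*(-7 + Z) = -35 + 5*Z)
s(Q) = -1/183 (s(Q) = 1/(-183) = -1/183)
y(V) = -170 + 2*V**2 (y(V) = 7 + ((V**2 + V*V) - 177) = 7 + ((V**2 + V**2) - 177) = 7 + (2*V**2 - 177) = 7 + (-177 + 2*V**2) = -170 + 2*V**2)
y(-170) + s(b(q(-4))) = (-170 + 2*(-170)**2) - 1/183 = (-170 + 2*28900) - 1/183 = (-170 + 57800) - 1/183 = 57630 - 1/183 = 10546289/183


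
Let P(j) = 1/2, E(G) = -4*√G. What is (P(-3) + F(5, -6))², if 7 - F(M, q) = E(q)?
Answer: -159/4 + 60*I*√6 ≈ -39.75 + 146.97*I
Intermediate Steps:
F(M, q) = 7 + 4*√q (F(M, q) = 7 - (-4)*√q = 7 + 4*√q)
P(j) = ½
(P(-3) + F(5, -6))² = (½ + (7 + 4*√(-6)))² = (½ + (7 + 4*(I*√6)))² = (½ + (7 + 4*I*√6))² = (15/2 + 4*I*√6)²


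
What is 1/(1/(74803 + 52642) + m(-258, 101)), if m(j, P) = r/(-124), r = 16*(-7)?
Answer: 3950795/3568491 ≈ 1.1071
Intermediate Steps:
r = -112
m(j, P) = 28/31 (m(j, P) = -112/(-124) = -112*(-1/124) = 28/31)
1/(1/(74803 + 52642) + m(-258, 101)) = 1/(1/(74803 + 52642) + 28/31) = 1/(1/127445 + 28/31) = 1/(3568491/3950795) = 3950795/3568491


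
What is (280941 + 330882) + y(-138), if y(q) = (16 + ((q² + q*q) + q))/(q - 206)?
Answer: 105214573/172 ≈ 6.1171e+5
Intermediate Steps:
y(q) = (16 + q + 2*q²)/(-206 + q) (y(q) = (16 + ((q² + q²) + q))/(-206 + q) = (16 + (2*q² + q))/(-206 + q) = (16 + (q + 2*q²))/(-206 + q) = (16 + q + 2*q²)/(-206 + q))
(280941 + 330882) + y(-138) = (280941 + 330882) + (16 - 138 + 2*(-138)²)/(-206 - 138) = 611823 + (16 - 138 + 2*19044)/(-344) = 611823 - (16 - 138 + 38088)/344 = 611823 - 1/344*37966 = 611823 - 18983/172 = 105214573/172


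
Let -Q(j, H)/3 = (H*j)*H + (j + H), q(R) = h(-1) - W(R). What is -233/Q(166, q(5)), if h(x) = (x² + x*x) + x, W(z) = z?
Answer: 233/8454 ≈ 0.027561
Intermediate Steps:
h(x) = x + 2*x² (h(x) = (x² + x²) + x = 2*x² + x = x + 2*x²)
q(R) = 1 - R (q(R) = -(1 + 2*(-1)) - R = -(1 - 2) - R = -1*(-1) - R = 1 - R)
Q(j, H) = -3*H - 3*j - 3*j*H² (Q(j, H) = -3*((H*j)*H + (j + H)) = -3*(j*H² + (H + j)) = -3*(H + j + j*H²) = -3*H - 3*j - 3*j*H²)
-233/Q(166, q(5)) = -233/(-3*(1 - 1*5) - 3*166 - 3*166*(1 - 1*5)²) = -233/(-3*(1 - 5) - 498 - 3*166*(1 - 5)²) = -233/(-3*(-4) - 498 - 3*166*(-4)²) = -233/(12 - 498 - 3*166*16) = -233/(12 - 498 - 7968) = -233/(-8454) = -233*(-1/8454) = 233/8454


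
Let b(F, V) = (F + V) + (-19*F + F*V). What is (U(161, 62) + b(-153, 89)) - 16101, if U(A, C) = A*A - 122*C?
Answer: -8518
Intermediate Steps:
U(A, C) = A² - 122*C
b(F, V) = V - 18*F + F*V
(U(161, 62) + b(-153, 89)) - 16101 = ((161² - 122*62) + (89 - 18*(-153) - 153*89)) - 16101 = ((25921 - 7564) + (89 + 2754 - 13617)) - 16101 = (18357 - 10774) - 16101 = 7583 - 16101 = -8518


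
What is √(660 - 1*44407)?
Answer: I*√43747 ≈ 209.16*I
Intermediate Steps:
√(660 - 1*44407) = √(660 - 44407) = √(-43747) = I*√43747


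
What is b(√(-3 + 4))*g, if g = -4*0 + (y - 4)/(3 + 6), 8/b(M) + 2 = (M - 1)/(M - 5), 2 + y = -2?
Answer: 32/9 ≈ 3.5556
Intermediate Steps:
y = -4 (y = -2 - 2 = -4)
b(M) = 8/(-2 + (-1 + M)/(-5 + M)) (b(M) = 8/(-2 + (M - 1)/(M - 5)) = 8/(-2 + (-1 + M)/(-5 + M)))
g = -8/9 (g = -4*0 + (-4 - 4)/(3 + 6) = 0 - 8/9 = -8/9 ≈ -0.88889)
b(√(-3 + 4))*g = (8*(5 - √(-3 + 4))/(-9 + √(-3 + 4)))*(-8/9) = (8*(5 - √1)/(-9 + √1))*(-8/9) = (8*(5 - 1*1)/(-9 + 1))*(-8/9) = (8*(5 - 1)/(-8))*(-8/9) = (8*(-⅛)*4)*(-8/9) = -4*(-8/9) = 32/9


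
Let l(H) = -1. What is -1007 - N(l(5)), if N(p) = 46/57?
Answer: -57445/57 ≈ -1007.8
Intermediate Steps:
N(p) = 46/57 (N(p) = 46*(1/57) = 46/57)
-1007 - N(l(5)) = -1007 - 1*46/57 = -1007 - 46/57 = -57445/57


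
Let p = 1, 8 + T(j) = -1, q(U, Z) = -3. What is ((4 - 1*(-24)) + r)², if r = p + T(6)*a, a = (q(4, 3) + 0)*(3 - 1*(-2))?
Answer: 26896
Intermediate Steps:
T(j) = -9 (T(j) = -8 - 1 = -9)
a = -15 (a = (-3 + 0)*(3 - 1*(-2)) = -3*(3 + 2) = -3*5 = -15)
r = 136 (r = 1 - 9*(-15) = 1 + 135 = 136)
((4 - 1*(-24)) + r)² = ((4 - 1*(-24)) + 136)² = ((4 + 24) + 136)² = (28 + 136)² = 164² = 26896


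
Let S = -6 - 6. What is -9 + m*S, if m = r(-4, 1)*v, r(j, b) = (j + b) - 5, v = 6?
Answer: 567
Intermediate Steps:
r(j, b) = -5 + b + j (r(j, b) = (b + j) - 5 = -5 + b + j)
S = -12
m = -48 (m = (-5 + 1 - 4)*6 = -8*6 = -48)
-9 + m*S = -9 - 48*(-12) = -9 + 576 = 567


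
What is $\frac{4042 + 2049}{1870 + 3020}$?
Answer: $\frac{6091}{4890} \approx 1.2456$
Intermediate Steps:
$\frac{4042 + 2049}{1870 + 3020} = \frac{6091}{4890}$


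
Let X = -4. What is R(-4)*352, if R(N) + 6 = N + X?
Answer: -4928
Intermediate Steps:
R(N) = -10 + N (R(N) = -6 + (N - 4) = -6 + (-4 + N) = -10 + N)
R(-4)*352 = (-10 - 4)*352 = -14*352 = -4928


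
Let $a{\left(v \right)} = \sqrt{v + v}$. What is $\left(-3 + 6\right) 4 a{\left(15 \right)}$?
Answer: $12 \sqrt{30} \approx 65.727$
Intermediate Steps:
$a{\left(v \right)} = \sqrt{2} \sqrt{v}$ ($a{\left(v \right)} = \sqrt{2 v} = \sqrt{2} \sqrt{v}$)
$\left(-3 + 6\right) 4 a{\left(15 \right)} = \left(-3 + 6\right) 4 \sqrt{2} \sqrt{15} = 3 \cdot 4 \sqrt{30} = 12 \sqrt{30}$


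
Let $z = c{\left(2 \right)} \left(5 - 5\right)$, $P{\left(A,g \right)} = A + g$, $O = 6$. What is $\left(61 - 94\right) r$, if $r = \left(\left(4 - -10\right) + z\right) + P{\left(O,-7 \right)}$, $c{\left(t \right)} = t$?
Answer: $-429$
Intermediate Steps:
$z = 0$ ($z = 2 \left(5 - 5\right) = 2 \cdot 0 = 0$)
$r = 13$ ($r = \left(\left(4 - -10\right) + 0\right) + \left(6 - 7\right) = \left(\left(4 + 10\right) + 0\right) - 1 = \left(14 + 0\right) - 1 = 14 - 1 = 13$)
$\left(61 - 94\right) r = \left(61 - 94\right) 13 = \left(-33\right) 13 = -429$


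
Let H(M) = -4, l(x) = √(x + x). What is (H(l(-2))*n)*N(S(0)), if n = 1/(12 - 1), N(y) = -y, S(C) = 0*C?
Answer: 0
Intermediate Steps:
S(C) = 0
l(x) = √2*√x (l(x) = √(2*x) = √2*√x)
n = 1/11 ≈ 0.090909
(H(l(-2))*n)*N(S(0)) = (-4*1/11)*(-1*0) = -4/11*0 = 0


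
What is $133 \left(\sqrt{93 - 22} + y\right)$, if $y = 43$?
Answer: $5719 + 133 \sqrt{71} \approx 6839.7$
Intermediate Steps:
$133 \left(\sqrt{93 - 22} + y\right) = 133 \left(\sqrt{93 - 22} + 43\right) = 133 \left(\sqrt{71} + 43\right) = 133 \left(43 + \sqrt{71}\right) = 5719 + 133 \sqrt{71}$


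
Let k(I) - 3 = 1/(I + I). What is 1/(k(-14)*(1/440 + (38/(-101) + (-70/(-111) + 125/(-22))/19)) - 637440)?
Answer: -2624270880/1672820206939393 ≈ -1.5688e-6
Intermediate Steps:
k(I) = 3 + 1/(2*I) (k(I) = 3 + 1/(I + I) = 3 + 1/(2*I))
1/(k(-14)*(1/440 + (38/(-101) + (-70/(-111) + 125/(-22))/19)) - 637440) = 1/((3 + (½)/(-14))*(1/440 + (38/(-101) + (-70/(-111) + 125/(-22))/19)) - 637440) = 1/((3 + (½)*(-1/14))*(1/440 + (38*(-1/101) + (-70*(-1/111) + 125*(-1/22))*(1/19))) - 637440) = 1/((3 - 1/28)*(1/440 + (-38/101 + (70/111 - 125/22)*(1/19))) - 637440) = 1/(83*(1/440 + (-38/101 - 12335/2442*1/19))/28 - 637440) = 1/(83*(1/440 + (-38/101 - 12335/46398))/28 - 637440) = 1/(83*(1/440 - 3008959/4686198)/28 - 637440) = 1/((83/28)*(-59966171/93723960) - 637440) = 1/(-4977192193/2624270880 - 637440) = 1/(-1672820206939393/2624270880) = -2624270880/1672820206939393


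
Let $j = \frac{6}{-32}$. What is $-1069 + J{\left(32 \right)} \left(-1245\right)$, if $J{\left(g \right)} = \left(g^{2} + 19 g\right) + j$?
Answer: $- \frac{32522809}{16} \approx -2.0327 \cdot 10^{6}$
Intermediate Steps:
$j = - \frac{3}{16}$ ($j = 6 \left(- \frac{1}{32}\right) = - \frac{3}{16} \approx -0.1875$)
$J{\left(g \right)} = - \frac{3}{16} + g^{2} + 19 g$ ($J{\left(g \right)} = \left(g^{2} + 19 g\right) - \frac{3}{16} = - \frac{3}{16} + g^{2} + 19 g$)
$-1069 + J{\left(32 \right)} \left(-1245\right) = -1069 + \left(- \frac{3}{16} + 32^{2} + 19 \cdot 32\right) \left(-1245\right) = -1069 + \left(- \frac{3}{16} + 1024 + 608\right) \left(-1245\right) = -1069 + \frac{26109}{16} \left(-1245\right) = -1069 - \frac{32505705}{16} = - \frac{32522809}{16}$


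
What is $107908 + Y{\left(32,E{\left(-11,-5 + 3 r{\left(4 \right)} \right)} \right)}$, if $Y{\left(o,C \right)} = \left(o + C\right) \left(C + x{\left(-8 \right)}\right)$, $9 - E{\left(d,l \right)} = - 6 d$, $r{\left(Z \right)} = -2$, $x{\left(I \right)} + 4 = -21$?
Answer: $109958$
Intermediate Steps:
$x{\left(I \right)} = -25$ ($x{\left(I \right)} = -4 - 21 = -25$)
$E{\left(d,l \right)} = 9 + 6 d$ ($E{\left(d,l \right)} = 9 - - 6 d = 9 + 6 d$)
$Y{\left(o,C \right)} = \left(-25 + C\right) \left(C + o\right)$ ($Y{\left(o,C \right)} = \left(o + C\right) \left(C - 25\right) = \left(C + o\right) \left(-25 + C\right) = \left(-25 + C\right) \left(C + o\right)$)
$107908 + Y{\left(32,E{\left(-11,-5 + 3 r{\left(4 \right)} \right)} \right)} = 107908 - \left(800 - \left(9 + 6 \left(-11\right)\right)^{2} + 25 \left(9 + 6 \left(-11\right)\right) - \left(9 + 6 \left(-11\right)\right) 32\right) = 107908 - \left(800 - \left(9 - 66\right)^{2} + 25 \left(9 - 66\right) - \left(9 - 66\right) 32\right) = 107908 - \left(1199 - 3249\right) = 107908 + \left(3249 + 1425 - 800 - 1824\right) = 107908 + 2050 = 109958$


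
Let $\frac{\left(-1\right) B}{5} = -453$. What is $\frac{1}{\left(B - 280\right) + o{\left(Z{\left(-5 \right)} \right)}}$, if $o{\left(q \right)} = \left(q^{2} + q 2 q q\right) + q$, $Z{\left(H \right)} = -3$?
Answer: $\frac{1}{1937} \approx 0.00051626$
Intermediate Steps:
$B = 2265$ ($B = \left(-5\right) \left(-453\right) = 2265$)
$o{\left(q \right)} = q + q^{2} + 2 q^{3}$ ($o{\left(q \right)} = \left(q^{2} + 2 q q q\right) + q = \left(q^{2} + 2 q^{2} q\right) + q = \left(q^{2} + 2 q^{3}\right) + q = q + q^{2} + 2 q^{3}$)
$\frac{1}{\left(B - 280\right) + o{\left(Z{\left(-5 \right)} \right)}} = \frac{1}{\left(2265 - 280\right) - 3 \left(1 - 3 + 2 \left(-3\right)^{2}\right)} = \frac{1}{\left(2265 - 280\right) - 3 \left(1 - 3 + 2 \cdot 9\right)} = \frac{1}{1985 - 3 \left(1 - 3 + 18\right)} = \frac{1}{1985 - 48} = \frac{1}{1937}$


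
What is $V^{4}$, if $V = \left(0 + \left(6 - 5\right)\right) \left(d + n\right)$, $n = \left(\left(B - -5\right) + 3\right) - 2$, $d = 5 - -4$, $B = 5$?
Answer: $160000$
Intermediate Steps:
$d = 9$ ($d = 5 + 4 = 9$)
$n = 11$ ($n = \left(\left(5 - -5\right) + 3\right) - 2 = \left(\left(5 + 5\right) + 3\right) - 2 = \left(10 + 3\right) - 2 = 13 - 2 = 11$)
$V = 20$ ($V = \left(0 + \left(6 - 5\right)\right) \left(9 + 11\right) = \left(0 + \left(6 - 5\right)\right) 20 = \left(0 + 1\right) 20 = 1 \cdot 20 = 20$)
$V^{4} = 20^{4} = 160000$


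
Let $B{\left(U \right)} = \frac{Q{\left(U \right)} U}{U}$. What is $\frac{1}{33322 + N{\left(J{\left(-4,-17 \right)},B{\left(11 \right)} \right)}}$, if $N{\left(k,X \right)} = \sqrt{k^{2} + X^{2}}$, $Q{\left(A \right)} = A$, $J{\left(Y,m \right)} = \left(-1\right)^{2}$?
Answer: $\frac{16661}{555177781} - \frac{\sqrt{122}}{1110355562} \approx 3.0 \cdot 10^{-5}$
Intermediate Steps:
$J{\left(Y,m \right)} = 1$
$B{\left(U \right)} = U$ ($B{\left(U \right)} = \frac{U U}{U} = \frac{U^{2}}{U} = U$)
$N{\left(k,X \right)} = \sqrt{X^{2} + k^{2}}$
$\frac{1}{33322 + N{\left(J{\left(-4,-17 \right)},B{\left(11 \right)} \right)}} = \frac{1}{33322 + \sqrt{11^{2} + 1^{2}}} = \frac{1}{33322 + \sqrt{121 + 1}} = \frac{1}{33322 + \sqrt{122}}$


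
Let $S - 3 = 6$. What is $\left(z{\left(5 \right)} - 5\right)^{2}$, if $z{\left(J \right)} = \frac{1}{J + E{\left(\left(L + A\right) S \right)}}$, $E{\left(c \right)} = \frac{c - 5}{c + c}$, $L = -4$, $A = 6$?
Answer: $\frac{863041}{37249} \approx 23.169$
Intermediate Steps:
$S = 9$ ($S = 3 + 6 = 9$)
$E{\left(c \right)} = \frac{-5 + c}{2 c}$
$z{\left(J \right)} = \frac{1}{\frac{13}{36} + J}$ ($z{\left(J \right)} = \frac{1}{J + \frac{-5 + \left(-4 + 6\right) 9}{2 \left(-4 + 6\right) 9}} = \frac{1}{J + \frac{-5 + 2 \cdot 9}{2 \cdot 2 \cdot 9}} = \frac{1}{J + \frac{-5 + 18}{2 \cdot 18}} = \frac{1}{J + \frac{1}{2} \cdot \frac{1}{18} \cdot 13} = \frac{1}{J + \frac{13}{36}} = \frac{1}{\frac{13}{36} + J}$)
$\left(z{\left(5 \right)} - 5\right)^{2} = \left(\frac{36}{13 + 36 \cdot 5} - 5\right)^{2} = \left(\frac{36}{13 + 180} - 5\right)^{2} = \left(\frac{36}{193} - 5\right)^{2} = \left(- \frac{929}{193}\right)^{2} = \frac{863041}{37249}$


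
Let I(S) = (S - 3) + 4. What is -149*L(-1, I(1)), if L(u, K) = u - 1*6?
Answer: 1043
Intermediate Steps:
I(S) = 1 + S (I(S) = (-3 + S) + 4 = 1 + S)
L(u, K) = -6 + u (L(u, K) = u - 6 = -6 + u)
-149*L(-1, I(1)) = -149*(-6 - 1) = -149*(-7) = 1043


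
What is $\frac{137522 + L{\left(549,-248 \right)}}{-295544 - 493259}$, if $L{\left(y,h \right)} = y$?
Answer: $- \frac{138071}{788803} \approx -0.17504$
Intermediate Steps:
$\frac{137522 + L{\left(549,-248 \right)}}{-295544 - 493259} = \frac{137522 + 549}{-295544 - 493259} = \frac{138071}{-788803} = 138071 \left(- \frac{1}{788803}\right) = - \frac{138071}{788803}$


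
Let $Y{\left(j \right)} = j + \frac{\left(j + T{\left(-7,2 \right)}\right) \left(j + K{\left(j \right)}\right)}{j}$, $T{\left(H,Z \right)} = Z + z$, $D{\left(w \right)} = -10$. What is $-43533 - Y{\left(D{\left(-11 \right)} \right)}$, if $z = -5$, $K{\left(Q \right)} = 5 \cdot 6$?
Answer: $-43549$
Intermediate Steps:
$K{\left(Q \right)} = 30$
$T{\left(H,Z \right)} = -5 + Z$ ($T{\left(H,Z \right)} = Z - 5 = -5 + Z$)
$Y{\left(j \right)} = j + \frac{\left(-3 + j\right) \left(30 + j\right)}{j}$ ($Y{\left(j \right)} = j + \frac{\left(j + \left(-5 + 2\right)\right) \left(j + 30\right)}{j} = j + \frac{\left(j - 3\right) \left(30 + j\right)}{j} = j + \frac{\left(-3 + j\right) \left(30 + j\right)}{j}$)
$-43533 - Y{\left(D{\left(-11 \right)} \right)} = -43533 - \left(27 - \frac{90}{-10} + 2 \left(-10\right)\right) = -43533 - \left(27 - -9 - 20\right) = -43533 - \left(27 + 9 - 20\right) = -43533 - 16 = -43549$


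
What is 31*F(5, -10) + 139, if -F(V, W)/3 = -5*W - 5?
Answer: -4046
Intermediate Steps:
F(V, W) = 15 + 15*W (F(V, W) = -3*(-5*W - 5) = -3*(-5 - 5*W) = 15 + 15*W)
31*F(5, -10) + 139 = 31*(15 + 15*(-10)) + 139 = 31*(15 - 150) + 139 = 31*(-135) + 139 = -4185 + 139 = -4046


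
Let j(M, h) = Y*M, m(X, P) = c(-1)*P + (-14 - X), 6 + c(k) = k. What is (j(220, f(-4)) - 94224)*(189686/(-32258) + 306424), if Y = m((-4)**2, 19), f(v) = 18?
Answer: -642903467189652/16129 ≈ -3.9860e+10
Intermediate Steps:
c(k) = -6 + k
m(X, P) = -14 - X - 7*P (m(X, P) = (-6 - 1)*P + (-14 - X) = -7*P + (-14 - X) = -14 - X - 7*P)
Y = -163 (Y = -14 - 1*(-4)**2 - 7*19 = -14 - 1*16 - 133 = -14 - 16 - 133 = -163)
j(M, h) = -163*M
(j(220, f(-4)) - 94224)*(189686/(-32258) + 306424) = (-163*220 - 94224)*(189686/(-32258) + 306424) = (-35860 - 94224)*(189686*(-1/32258) + 306424) = -130084*(-94843/16129 + 306424) = -130084*4942217853/16129 = -642903467189652/16129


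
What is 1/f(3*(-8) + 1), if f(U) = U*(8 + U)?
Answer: 1/345 ≈ 0.0028986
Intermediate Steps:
1/f(3*(-8) + 1) = 1/((3*(-8) + 1)*(8 + (3*(-8) + 1))) = 1/((-24 + 1)*(8 + (-24 + 1))) = 1/(-23*(8 - 23)) = 1/(-23*(-15)) = 1/345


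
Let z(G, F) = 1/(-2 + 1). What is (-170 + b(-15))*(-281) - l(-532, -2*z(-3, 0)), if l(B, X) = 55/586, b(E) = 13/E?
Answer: 422038133/8790 ≈ 48013.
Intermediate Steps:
z(G, F) = -1 (z(G, F) = 1/(-1) = -1)
l(B, X) = 55/586 (l(B, X) = 55*(1/586) = 55/586)
(-170 + b(-15))*(-281) - l(-532, -2*z(-3, 0)) = (-170 + 13/(-15))*(-281) - 1*55/586 = (-170 + 13*(-1/15))*(-281) - 55/586 = (-170 - 13/15)*(-281) - 55/586 = -2563/15*(-281) - 55/586 = 720203/15 - 55/586 = 422038133/8790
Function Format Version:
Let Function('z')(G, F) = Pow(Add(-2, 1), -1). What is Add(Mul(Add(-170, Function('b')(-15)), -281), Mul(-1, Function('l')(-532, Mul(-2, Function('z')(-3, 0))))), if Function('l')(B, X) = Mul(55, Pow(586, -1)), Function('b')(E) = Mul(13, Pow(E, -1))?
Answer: Rational(422038133, 8790) ≈ 48013.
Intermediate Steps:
Function('z')(G, F) = -1 (Function('z')(G, F) = Pow(-1, -1) = -1)
Function('l')(B, X) = Rational(55, 586) (Function('l')(B, X) = Mul(55, Rational(1, 586)) = Rational(55, 586))
Add(Mul(Add(-170, Function('b')(-15)), -281), Mul(-1, Function('l')(-532, Mul(-2, Function('z')(-3, 0))))) = Add(Mul(Add(-170, Mul(13, Pow(-15, -1))), -281), Mul(-1, Rational(55, 586))) = Add(Mul(Add(-170, Mul(13, Rational(-1, 15))), -281), Rational(-55, 586)) = Add(Mul(Add(-170, Rational(-13, 15)), -281), Rational(-55, 586)) = Add(Mul(Rational(-2563, 15), -281), Rational(-55, 586)) = Add(Rational(720203, 15), Rational(-55, 586)) = Rational(422038133, 8790)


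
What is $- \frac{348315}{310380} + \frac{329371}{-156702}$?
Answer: $- \frac{106674713}{33086508} \approx -3.2241$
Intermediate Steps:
$- \frac{348315}{310380} + \frac{329371}{-156702} = \left(-348315\right) \frac{1}{310380} + 329371 \left(- \frac{1}{156702}\right) = - \frac{23221}{20692} - \frac{47053}{22386} = - \frac{106674713}{33086508}$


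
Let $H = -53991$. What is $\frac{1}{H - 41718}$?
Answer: $- \frac{1}{95709} \approx -1.0448 \cdot 10^{-5}$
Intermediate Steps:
$\frac{1}{H - 41718} = \frac{1}{-53991 - 41718} = \frac{1}{-95709} = - \frac{1}{95709}$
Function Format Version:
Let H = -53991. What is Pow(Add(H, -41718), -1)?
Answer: Rational(-1, 95709) ≈ -1.0448e-5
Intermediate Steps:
Pow(Add(H, -41718), -1) = Pow(Add(-53991, -41718), -1) = Pow(-95709, -1) = Rational(-1, 95709)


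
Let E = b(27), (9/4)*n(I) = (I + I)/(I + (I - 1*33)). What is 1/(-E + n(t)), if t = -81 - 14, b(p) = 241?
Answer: -2007/482927 ≈ -0.0041559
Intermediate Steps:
t = -95
n(I) = 8*I/(9*(-33 + 2*I)) (n(I) = 4*((I + I)/(I + (I - 1*33)))/9 = 4*((2*I)/(I + (I - 33)))/9 = 4*((2*I)/(I + (-33 + I)))/9 = 4*((2*I)/(-33 + 2*I))/9 = 4*(2*I/(-33 + 2*I))/9 = 8*I/(9*(-33 + 2*I)))
E = 241
1/(-E + n(t)) = 1/(-1*241 + (8/9)*(-95)/(-33 + 2*(-95))) = 1/(-241 + (8/9)*(-95)/(-33 - 190)) = 1/(-241 + (8/9)*(-95)/(-223)) = 1/(-241 + (8/9)*(-95)*(-1/223)) = 1/(-241 + 760/2007) = 1/(-482927/2007) = -2007/482927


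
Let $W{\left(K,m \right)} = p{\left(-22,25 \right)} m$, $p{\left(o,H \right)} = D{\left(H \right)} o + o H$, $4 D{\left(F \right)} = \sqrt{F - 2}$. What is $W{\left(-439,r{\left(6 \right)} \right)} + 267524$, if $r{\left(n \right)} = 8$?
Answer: $263124 - 44 \sqrt{23} \approx 2.6291 \cdot 10^{5}$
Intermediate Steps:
$D{\left(F \right)} = \frac{\sqrt{-2 + F}}{4}$ ($D{\left(F \right)} = \frac{\sqrt{F - 2}}{4} = \frac{\sqrt{-2 + F}}{4}$)
$p{\left(o,H \right)} = H o + \frac{o \sqrt{-2 + H}}{4}$ ($p{\left(o,H \right)} = \frac{\sqrt{-2 + H}}{4} o + o H = \frac{o \sqrt{-2 + H}}{4} + H o = H o + \frac{o \sqrt{-2 + H}}{4}$)
$W{\left(K,m \right)} = m \left(-550 - \frac{11 \sqrt{23}}{2}\right)$ ($W{\left(K,m \right)} = \frac{1}{4} \left(-22\right) \left(\sqrt{-2 + 25} + 4 \cdot 25\right) m = \frac{1}{4} \left(-22\right) \left(\sqrt{23} + 100\right) m = \frac{1}{4} \left(-22\right) \left(100 + \sqrt{23}\right) m = \left(-550 - \frac{11 \sqrt{23}}{2}\right) m = m \left(-550 - \frac{11 \sqrt{23}}{2}\right)$)
$W{\left(-439,r{\left(6 \right)} \right)} + 267524 = \frac{11}{2} \cdot 8 \left(-100 - \sqrt{23}\right) + 267524 = \left(-4400 - 44 \sqrt{23}\right) + 267524 = 263124 - 44 \sqrt{23}$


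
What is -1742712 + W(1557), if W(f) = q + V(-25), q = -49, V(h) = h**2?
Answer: -1742136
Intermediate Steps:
W(f) = 576 (W(f) = -49 + (-25)**2 = -49 + 625 = 576)
-1742712 + W(1557) = -1742712 + 576 = -1742136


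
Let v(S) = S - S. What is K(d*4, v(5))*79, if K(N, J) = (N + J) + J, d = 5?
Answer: 1580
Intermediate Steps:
v(S) = 0
K(N, J) = N + 2*J (K(N, J) = (J + N) + J = N + 2*J)
K(d*4, v(5))*79 = (5*4 + 2*0)*79 = (20 + 0)*79 = 20*79 = 1580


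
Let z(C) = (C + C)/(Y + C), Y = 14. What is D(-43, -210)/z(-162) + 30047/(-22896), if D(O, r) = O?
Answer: -1439309/68688 ≈ -20.954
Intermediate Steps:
z(C) = 2*C/(14 + C) (z(C) = (C + C)/(14 + C) = (2*C)/(14 + C) = 2*C/(14 + C))
D(-43, -210)/z(-162) + 30047/(-22896) = -43/(2*(-162)/(14 - 162)) + 30047/(-22896) = -43/(2*(-162)/(-148)) + 30047*(-1/22896) = -43/(2*(-162)*(-1/148)) - 30047/22896 = -43/81/37 - 30047/22896 = -43*37/81 - 30047/22896 = -1591/81 - 30047/22896 = -1439309/68688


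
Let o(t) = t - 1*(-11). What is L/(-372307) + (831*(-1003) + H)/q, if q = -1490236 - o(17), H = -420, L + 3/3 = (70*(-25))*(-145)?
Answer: -67681352445/554835719048 ≈ -0.12198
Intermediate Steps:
L = 253749 (L = -1 + (70*(-25))*(-145) = -1 - 1750*(-145) = -1 + 253750 = 253749)
o(t) = 11 + t (o(t) = t + 11 = 11 + t)
q = -1490264 (q = -1490236 - (11 + 17) = -1490236 - 1*28 = -1490236 - 28 = -1490264)
L/(-372307) + (831*(-1003) + H)/q = 253749/(-372307) + (831*(-1003) - 420)/(-1490264) = 253749*(-1/372307) + (-833493 - 420)*(-1/1490264) = -253749/372307 - 833913*(-1/1490264) = -253749/372307 + 833913/1490264 = -67681352445/554835719048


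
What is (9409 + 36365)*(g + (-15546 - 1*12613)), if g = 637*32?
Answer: -355892850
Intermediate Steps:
g = 20384
(9409 + 36365)*(g + (-15546 - 1*12613)) = (9409 + 36365)*(20384 + (-15546 - 1*12613)) = 45774*(20384 + (-15546 - 12613)) = 45774*(20384 - 28159) = 45774*(-7775) = -355892850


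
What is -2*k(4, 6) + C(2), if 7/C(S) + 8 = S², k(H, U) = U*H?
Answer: -199/4 ≈ -49.750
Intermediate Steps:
k(H, U) = H*U
C(S) = 7/(-8 + S²)
-2*k(4, 6) + C(2) = -8*6 + 7/(-8 + 2²) = -2*24 + 7/(-8 + 4) = -48 + 7/(-4) = -48 + 7*(-¼) = -48 - 7/4 = -199/4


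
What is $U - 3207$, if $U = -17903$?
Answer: $-21110$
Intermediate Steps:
$U - 3207 = -17903 - 3207 = -21110$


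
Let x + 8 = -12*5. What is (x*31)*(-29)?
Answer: 61132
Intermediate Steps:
x = -68 (x = -8 - 12*5 = -8 - 60 = -68)
(x*31)*(-29) = -68*31*(-29) = -2108*(-29) = 61132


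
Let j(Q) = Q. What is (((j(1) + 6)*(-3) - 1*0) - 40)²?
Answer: 3721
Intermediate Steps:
(((j(1) + 6)*(-3) - 1*0) - 40)² = (((1 + 6)*(-3) - 1*0) - 40)² = ((7*(-3) + 0) - 40)² = ((-21 + 0) - 40)² = (-21 - 40)² = (-61)² = 3721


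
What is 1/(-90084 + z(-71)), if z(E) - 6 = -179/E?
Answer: -71/6395359 ≈ -1.1102e-5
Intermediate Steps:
z(E) = 6 - 179/E
1/(-90084 + z(-71)) = 1/(-90084 + (6 - 179/(-71))) = 1/(-90084 + (6 - 179*(-1/71))) = 1/(-90084 + (6 + 179/71)) = 1/(-90084 + 605/71) = 1/(-6395359/71) = -71/6395359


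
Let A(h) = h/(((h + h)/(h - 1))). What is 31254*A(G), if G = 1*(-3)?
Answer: -62508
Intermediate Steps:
G = -3
A(h) = -1/2 + h/2 (A(h) = h/(((2*h)/(-1 + h))) = h/((2*h/(-1 + h))) = h*((-1 + h)/(2*h)) = -1/2 + h/2)
31254*A(G) = 31254*(-1/2 + (1/2)*(-3)) = 31254*(-1/2 - 3/2) = 31254*(-2) = -62508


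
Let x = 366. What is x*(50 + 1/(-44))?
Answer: 402417/22 ≈ 18292.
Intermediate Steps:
x*(50 + 1/(-44)) = 366*(50 + 1/(-44)) = 366*(50 - 1/44) = 366*(2199/44) = 402417/22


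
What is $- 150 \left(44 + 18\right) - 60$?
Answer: $-9360$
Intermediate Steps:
$- 150 \left(44 + 18\right) - 60 = \left(-150\right) 62 - 60 = -9300 - 60 = -9360$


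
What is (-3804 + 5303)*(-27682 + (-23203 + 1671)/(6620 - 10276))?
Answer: -37918651535/914 ≈ -4.1486e+7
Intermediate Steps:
(-3804 + 5303)*(-27682 + (-23203 + 1671)/(6620 - 10276)) = 1499*(-27682 - 21532/(-3656)) = 1499*(-27682 - 21532*(-1/3656)) = 1499*(-27682 + 5383/914) = 1499*(-25295965/914) = -37918651535/914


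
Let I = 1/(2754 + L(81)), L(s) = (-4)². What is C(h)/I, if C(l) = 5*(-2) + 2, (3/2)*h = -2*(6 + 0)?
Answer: -22160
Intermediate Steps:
L(s) = 16
h = -8 (h = 2*(-2*(6 + 0))/3 = 2*(-2*6)/3 = (⅔)*(-12) = -8)
I = 1/2770 (I = 1/(2754 + 16) = 1/2770 ≈ 0.00036101)
C(l) = -8 (C(l) = -10 + 2 = -8)
C(h)/I = -8/1/2770 = -8*2770 = -22160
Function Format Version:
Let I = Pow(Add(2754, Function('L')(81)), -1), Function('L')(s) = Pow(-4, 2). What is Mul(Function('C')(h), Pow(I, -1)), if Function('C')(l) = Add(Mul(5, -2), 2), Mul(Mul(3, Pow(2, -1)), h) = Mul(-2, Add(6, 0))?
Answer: -22160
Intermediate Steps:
Function('L')(s) = 16
h = -8 (h = Mul(Rational(2, 3), Mul(-2, Add(6, 0))) = Mul(Rational(2, 3), Mul(-2, 6)) = Mul(Rational(2, 3), -12) = -8)
I = Rational(1, 2770) (I = Pow(Add(2754, 16), -1) = Pow(2770, -1) = Rational(1, 2770) ≈ 0.00036101)
Function('C')(l) = -8 (Function('C')(l) = Add(-10, 2) = -8)
Mul(Function('C')(h), Pow(I, -1)) = Mul(-8, Pow(Rational(1, 2770), -1)) = Mul(-8, 2770) = -22160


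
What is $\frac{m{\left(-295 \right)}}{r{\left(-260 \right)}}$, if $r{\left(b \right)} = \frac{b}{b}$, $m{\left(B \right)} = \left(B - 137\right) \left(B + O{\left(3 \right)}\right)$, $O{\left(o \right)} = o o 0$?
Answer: $127440$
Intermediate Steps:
$O{\left(o \right)} = 0$ ($O{\left(o \right)} = o^{2} \cdot 0 = 0$)
$m{\left(B \right)} = B \left(-137 + B\right)$ ($m{\left(B \right)} = \left(B - 137\right) \left(B + 0\right) = \left(-137 + B\right) B = B \left(-137 + B\right)$)
$r{\left(b \right)} = 1$
$\frac{m{\left(-295 \right)}}{r{\left(-260 \right)}} = \frac{\left(-295\right) \left(-137 - 295\right)}{1} = \left(-295\right) \left(-432\right) 1 = 127440 \cdot 1 = 127440$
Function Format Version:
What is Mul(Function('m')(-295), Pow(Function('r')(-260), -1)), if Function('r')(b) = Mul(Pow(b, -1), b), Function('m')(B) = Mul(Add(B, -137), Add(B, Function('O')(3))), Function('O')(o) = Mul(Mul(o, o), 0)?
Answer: 127440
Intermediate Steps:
Function('O')(o) = 0 (Function('O')(o) = Mul(Pow(o, 2), 0) = 0)
Function('m')(B) = Mul(B, Add(-137, B)) (Function('m')(B) = Mul(Add(B, -137), Add(B, 0)) = Mul(Add(-137, B), B) = Mul(B, Add(-137, B)))
Function('r')(b) = 1
Mul(Function('m')(-295), Pow(Function('r')(-260), -1)) = Mul(Mul(-295, Add(-137, -295)), Pow(1, -1)) = Mul(Mul(-295, -432), 1) = Mul(127440, 1) = 127440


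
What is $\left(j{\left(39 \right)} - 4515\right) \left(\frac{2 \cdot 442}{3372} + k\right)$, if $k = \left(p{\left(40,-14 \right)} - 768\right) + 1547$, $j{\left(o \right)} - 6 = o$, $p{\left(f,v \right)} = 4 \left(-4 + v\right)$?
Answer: $- \frac{888370780}{281} \approx -3.1615 \cdot 10^{6}$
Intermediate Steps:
$p{\left(f,v \right)} = -16 + 4 v$
$j{\left(o \right)} = 6 + o$
$k = 707$ ($k = \left(\left(-16 + 4 \left(-14\right)\right) - 768\right) + 1547 = \left(\left(-16 - 56\right) - 768\right) + 1547 = \left(-72 - 768\right) + 1547 = -840 + 1547 = 707$)
$\left(j{\left(39 \right)} - 4515\right) \left(\frac{2 \cdot 442}{3372} + k\right) = \left(\left(6 + 39\right) - 4515\right) \left(\frac{2 \cdot 442}{3372} + 707\right) = \left(45 - 4515\right) \left(884 \cdot \frac{1}{3372} + 707\right) = - 4470 \left(\frac{221}{843} + 707\right) = \left(-4470\right) \frac{596222}{843} = - \frac{888370780}{281}$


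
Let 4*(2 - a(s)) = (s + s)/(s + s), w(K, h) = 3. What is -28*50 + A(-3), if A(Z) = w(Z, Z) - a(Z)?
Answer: -5595/4 ≈ -1398.8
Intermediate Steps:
a(s) = 7/4 (a(s) = 2 - (s + s)/(4*(s + s)) = 2 - 2*s/(4*(2*s)) = 2 - 2*s*1/(2*s)/4 = 2 - 1/4*1 = 2 - 1/4 = 7/4)
A(Z) = 5/4 (A(Z) = 3 - 1*7/4 = 3 - 7/4 = 5/4)
-28*50 + A(-3) = -28*50 + 5/4 = -1400 + 5/4 = -5595/4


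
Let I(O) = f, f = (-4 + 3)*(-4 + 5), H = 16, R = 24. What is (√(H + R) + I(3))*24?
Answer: -24 + 48*√10 ≈ 127.79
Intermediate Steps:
f = -1 (f = -1*1 = -1)
I(O) = -1
(√(H + R) + I(3))*24 = (√(16 + 24) - 1)*24 = (√40 - 1)*24 = (2*√10 - 1)*24 = (-1 + 2*√10)*24 = -24 + 48*√10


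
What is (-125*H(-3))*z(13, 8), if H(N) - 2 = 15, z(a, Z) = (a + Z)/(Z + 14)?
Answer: -44625/22 ≈ -2028.4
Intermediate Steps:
z(a, Z) = (Z + a)/(14 + Z)
H(N) = 17 (H(N) = 2 + 15 = 17)
(-125*H(-3))*z(13, 8) = (-125*17)*((8 + 13)/(14 + 8)) = -2125*21/22 = -44625/22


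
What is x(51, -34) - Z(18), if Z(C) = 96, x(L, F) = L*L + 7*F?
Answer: 2267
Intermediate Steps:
x(L, F) = L² + 7*F
x(51, -34) - Z(18) = (51² + 7*(-34)) - 1*96 = (2601 - 238) - 96 = 2363 - 96 = 2267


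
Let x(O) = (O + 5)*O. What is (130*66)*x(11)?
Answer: 1510080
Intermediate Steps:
x(O) = O*(5 + O) (x(O) = (5 + O)*O = O*(5 + O))
(130*66)*x(11) = (130*66)*(11*(5 + 11)) = 8580*(11*16) = 8580*176 = 1510080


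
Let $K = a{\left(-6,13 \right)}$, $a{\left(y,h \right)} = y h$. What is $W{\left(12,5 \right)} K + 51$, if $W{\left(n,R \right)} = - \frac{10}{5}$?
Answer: $207$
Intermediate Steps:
$W{\left(n,R \right)} = -2$ ($W{\left(n,R \right)} = \left(-10\right) \frac{1}{5} = -2$)
$a{\left(y,h \right)} = h y$
$K = -78$ ($K = 13 \left(-6\right) = -78$)
$W{\left(12,5 \right)} K + 51 = \left(-2\right) \left(-78\right) + 51 = 156 + 51 = 207$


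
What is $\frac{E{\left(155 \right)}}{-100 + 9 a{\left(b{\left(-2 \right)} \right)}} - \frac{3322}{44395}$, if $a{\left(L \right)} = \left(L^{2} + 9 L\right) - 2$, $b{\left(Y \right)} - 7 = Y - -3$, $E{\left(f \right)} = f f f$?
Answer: $\frac{165317756493}{49100870} \approx 3366.9$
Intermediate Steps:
$E{\left(f \right)} = f^{3}$ ($E{\left(f \right)} = f^{2} f = f^{3}$)
$b{\left(Y \right)} = 10 + Y$ ($b{\left(Y \right)} = 7 + \left(Y - -3\right) = 7 + \left(Y + 3\right) = 7 + \left(3 + Y\right) = 10 + Y$)
$a{\left(L \right)} = -2 + L^{2} + 9 L$
$\frac{E{\left(155 \right)}}{-100 + 9 a{\left(b{\left(-2 \right)} \right)}} - \frac{3322}{44395} = \frac{155^{3}}{-100 + 9 \left(-2 + \left(10 - 2\right)^{2} + 9 \left(10 - 2\right)\right)} - \frac{3322}{44395} = \frac{3723875}{-100 + 9 \left(-2 + 8^{2} + 9 \cdot 8\right)} - \frac{3322}{44395} = \frac{3723875}{-100 + 9 \left(-2 + 64 + 72\right)} - \frac{3322}{44395} = \frac{3723875}{-100 + 9 \cdot 134} - \frac{3322}{44395} = \frac{3723875}{-100 + 1206} - \frac{3322}{44395} = \frac{3723875}{1106} - \frac{3322}{44395} = \frac{165317756493}{49100870}$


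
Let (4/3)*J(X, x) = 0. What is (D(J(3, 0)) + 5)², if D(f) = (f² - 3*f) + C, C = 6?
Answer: 121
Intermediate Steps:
J(X, x) = 0 (J(X, x) = (¾)*0 = 0)
D(f) = 6 + f² - 3*f (D(f) = (f² - 3*f) + 6 = 6 + f² - 3*f)
(D(J(3, 0)) + 5)² = ((6 + 0² - 3*0) + 5)² = ((6 + 0 + 0) + 5)² = (6 + 5)² = 11² = 121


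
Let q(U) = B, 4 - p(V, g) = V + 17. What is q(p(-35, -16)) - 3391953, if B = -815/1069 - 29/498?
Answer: -1805747319857/532362 ≈ -3.3920e+6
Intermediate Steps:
p(V, g) = -13 - V (p(V, g) = 4 - (V + 17) = 4 - (17 + V) = 4 + (-17 - V) = -13 - V)
B = -436871/532362 (B = -815*1/1069 - 29*1/498 = -815/1069 - 29/498 = -436871/532362 ≈ -0.82063)
q(U) = -436871/532362
q(p(-35, -16)) - 3391953 = -436871/532362 - 3391953 = -1805747319857/532362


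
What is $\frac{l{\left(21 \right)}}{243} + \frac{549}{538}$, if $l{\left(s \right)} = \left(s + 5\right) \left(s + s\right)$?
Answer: $\frac{240301}{43578} \approx 5.5143$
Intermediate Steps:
$l{\left(s \right)} = 2 s \left(5 + s\right)$ ($l{\left(s \right)} = \left(5 + s\right) 2 s = 2 s \left(5 + s\right)$)
$\frac{l{\left(21 \right)}}{243} + \frac{549}{538} = \frac{2 \cdot 21 \left(5 + 21\right)}{243} + \frac{549}{538} = 2 \cdot 21 \cdot 26 \cdot \frac{1}{243} + 549 \cdot \frac{1}{538} = 1092 \cdot \frac{1}{243} + \frac{549}{538} = \frac{364}{81} + \frac{549}{538} = \frac{240301}{43578}$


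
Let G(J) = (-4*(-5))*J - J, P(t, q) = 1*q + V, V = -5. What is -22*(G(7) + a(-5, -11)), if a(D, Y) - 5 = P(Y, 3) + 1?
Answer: -3014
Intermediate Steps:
P(t, q) = -5 + q (P(t, q) = 1*q - 5 = q - 5 = -5 + q)
a(D, Y) = 4 (a(D, Y) = 5 + ((-5 + 3) + 1) = 5 + (-2 + 1) = 5 - 1 = 4)
G(J) = 19*J (G(J) = 20*J - J = 19*J)
-22*(G(7) + a(-5, -11)) = -22*(19*7 + 4) = -22*(133 + 4) = -22*137 = -3014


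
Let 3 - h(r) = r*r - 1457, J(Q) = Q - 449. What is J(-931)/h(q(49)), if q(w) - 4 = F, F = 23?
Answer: -1380/731 ≈ -1.8878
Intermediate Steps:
q(w) = 27 (q(w) = 4 + 23 = 27)
J(Q) = -449 + Q
h(r) = 1460 - r² (h(r) = 3 - (r*r - 1457) = 3 - (r² - 1457) = 3 - (-1457 + r²) = 3 + (1457 - r²) = 1460 - r²)
J(-931)/h(q(49)) = (-449 - 931)/(1460 - 1*27²) = -1380/(1460 - 1*729) = -1380/(1460 - 729) = -1380/731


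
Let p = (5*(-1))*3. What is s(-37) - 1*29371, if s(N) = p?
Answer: -29386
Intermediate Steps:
p = -15 (p = -5*3 = -15)
s(N) = -15
s(-37) - 1*29371 = -15 - 1*29371 = -15 - 29371 = -29386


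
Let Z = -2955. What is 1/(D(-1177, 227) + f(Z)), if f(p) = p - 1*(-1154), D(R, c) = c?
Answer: -1/1574 ≈ -0.00063532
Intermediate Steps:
f(p) = 1154 + p (f(p) = p + 1154 = 1154 + p)
1/(D(-1177, 227) + f(Z)) = 1/(227 + (1154 - 2955)) = 1/(227 - 1801) = 1/(-1574) = -1/1574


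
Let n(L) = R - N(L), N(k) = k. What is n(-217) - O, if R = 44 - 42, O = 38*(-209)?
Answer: 8161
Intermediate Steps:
O = -7942
R = 2
n(L) = 2 - L
n(-217) - O = (2 - 1*(-217)) - 1*(-7942) = (2 + 217) + 7942 = 219 + 7942 = 8161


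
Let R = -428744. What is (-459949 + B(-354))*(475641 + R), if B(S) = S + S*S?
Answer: -15709885339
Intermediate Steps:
B(S) = S + S²
(-459949 + B(-354))*(475641 + R) = (-459949 - 354*(1 - 354))*(475641 - 428744) = (-459949 - 354*(-353))*46897 = (-459949 + 124962)*46897 = -334987*46897 = -15709885339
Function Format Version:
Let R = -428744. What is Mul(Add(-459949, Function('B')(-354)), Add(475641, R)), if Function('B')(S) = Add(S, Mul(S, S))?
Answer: -15709885339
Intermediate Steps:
Function('B')(S) = Add(S, Pow(S, 2))
Mul(Add(-459949, Function('B')(-354)), Add(475641, R)) = Mul(Add(-459949, Mul(-354, Add(1, -354))), Add(475641, -428744)) = Mul(Add(-459949, Mul(-354, -353)), 46897) = Mul(Add(-459949, 124962), 46897) = Mul(-334987, 46897) = -15709885339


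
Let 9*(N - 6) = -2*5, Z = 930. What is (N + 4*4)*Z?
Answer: 58280/3 ≈ 19427.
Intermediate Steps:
N = 44/9 (N = 6 + (-2*5)/9 = 6 + (1/9)*(-10) = 6 - 10/9 = 44/9 ≈ 4.8889)
(N + 4*4)*Z = (44/9 + 4*4)*930 = (44/9 + 16)*930 = (188/9)*930 = 58280/3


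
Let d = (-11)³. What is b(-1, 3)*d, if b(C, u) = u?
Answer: -3993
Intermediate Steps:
d = -1331
b(-1, 3)*d = 3*(-1331) = -3993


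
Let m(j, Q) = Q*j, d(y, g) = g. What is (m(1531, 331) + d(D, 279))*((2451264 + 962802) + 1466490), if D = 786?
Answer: 2474637114240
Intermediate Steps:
(m(1531, 331) + d(D, 279))*((2451264 + 962802) + 1466490) = (331*1531 + 279)*((2451264 + 962802) + 1466490) = (506761 + 279)*(3414066 + 1466490) = 507040*4880556 = 2474637114240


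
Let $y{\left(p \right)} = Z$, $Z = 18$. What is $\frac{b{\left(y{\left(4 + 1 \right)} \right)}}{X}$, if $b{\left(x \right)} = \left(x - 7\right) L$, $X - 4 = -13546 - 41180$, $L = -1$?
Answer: $\frac{11}{54722} \approx 0.00020102$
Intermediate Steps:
$y{\left(p \right)} = 18$
$X = -54722$ ($X = 4 - 54726 = -54722$)
$b{\left(x \right)} = 7 - x$ ($b{\left(x \right)} = \left(x - 7\right) \left(-1\right) = \left(-7 + x\right) \left(-1\right) = 7 - x$)
$\frac{b{\left(y{\left(4 + 1 \right)} \right)}}{X} = \frac{7 - 18}{-54722} = \left(7 - 18\right) \left(- \frac{1}{54722}\right) = \left(-11\right) \left(- \frac{1}{54722}\right) = \frac{11}{54722}$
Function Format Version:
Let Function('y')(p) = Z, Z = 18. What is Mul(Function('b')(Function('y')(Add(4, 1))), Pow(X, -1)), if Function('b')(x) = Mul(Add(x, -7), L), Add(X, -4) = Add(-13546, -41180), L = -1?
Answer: Rational(11, 54722) ≈ 0.00020102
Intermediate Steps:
Function('y')(p) = 18
X = -54722 (X = Add(4, Add(-13546, -41180)) = Add(4, -54726) = -54722)
Function('b')(x) = Add(7, Mul(-1, x)) (Function('b')(x) = Mul(Add(x, -7), -1) = Mul(Add(-7, x), -1) = Add(7, Mul(-1, x)))
Mul(Function('b')(Function('y')(Add(4, 1))), Pow(X, -1)) = Mul(Add(7, Mul(-1, 18)), Pow(-54722, -1)) = Mul(Add(7, -18), Rational(-1, 54722)) = Mul(-11, Rational(-1, 54722)) = Rational(11, 54722)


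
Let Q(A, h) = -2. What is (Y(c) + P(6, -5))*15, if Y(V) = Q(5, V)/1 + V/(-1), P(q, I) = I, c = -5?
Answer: -30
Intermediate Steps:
Y(V) = -2 - V (Y(V) = -2/1 + V/(-1) = -2*1 + V*(-1) = -2 - V)
(Y(c) + P(6, -5))*15 = ((-2 - 1*(-5)) - 5)*15 = ((-2 + 5) - 5)*15 = (3 - 5)*15 = -2*15 = -30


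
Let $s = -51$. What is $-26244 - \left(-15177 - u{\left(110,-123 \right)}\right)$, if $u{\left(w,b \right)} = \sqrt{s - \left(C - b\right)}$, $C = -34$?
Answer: $-11067 + 2 i \sqrt{35} \approx -11067.0 + 11.832 i$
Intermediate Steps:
$u{\left(w,b \right)} = \sqrt{-17 + b}$ ($u{\left(w,b \right)} = \sqrt{-51 + \left(b - -34\right)} = \sqrt{-51 + \left(b + 34\right)} = \sqrt{-51 + \left(34 + b\right)} = \sqrt{-17 + b}$)
$-26244 - \left(-15177 - u{\left(110,-123 \right)}\right) = -26244 - \left(-15177 - \sqrt{-17 - 123}\right) = -26244 - \left(-15177 - \sqrt{-140}\right) = -26244 - \left(-15177 - 2 i \sqrt{35}\right) = -26244 + \left(15177 + 2 i \sqrt{35}\right) = -11067 + 2 i \sqrt{35}$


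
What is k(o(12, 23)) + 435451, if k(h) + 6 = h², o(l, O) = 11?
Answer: 435566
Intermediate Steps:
k(h) = -6 + h²
k(o(12, 23)) + 435451 = (-6 + 11²) + 435451 = (-6 + 121) + 435451 = 115 + 435451 = 435566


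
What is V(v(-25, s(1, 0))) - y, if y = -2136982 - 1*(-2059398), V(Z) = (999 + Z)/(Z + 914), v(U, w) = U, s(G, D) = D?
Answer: 68973150/889 ≈ 77585.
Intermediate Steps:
V(Z) = (999 + Z)/(914 + Z)
y = -77584 (y = -2136982 + 2059398 = -77584)
V(v(-25, s(1, 0))) - y = (999 - 25)/(914 - 25) - 1*(-77584) = 974/889 + 77584 = 68973150/889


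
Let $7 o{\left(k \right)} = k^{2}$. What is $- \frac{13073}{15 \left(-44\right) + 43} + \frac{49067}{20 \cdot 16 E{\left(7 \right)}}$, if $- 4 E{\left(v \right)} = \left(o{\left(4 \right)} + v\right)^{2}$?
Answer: $\frac{2935231389}{208546000} \approx 14.075$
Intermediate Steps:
$o{\left(k \right)} = \frac{k^{2}}{7}$
$E{\left(v \right)} = - \frac{\left(\frac{16}{7} + v\right)^{2}}{4}$ ($E{\left(v \right)} = - \frac{\left(\frac{4^{2}}{7} + v\right)^{2}}{4} = - \frac{\left(\frac{1}{7} \cdot 16 + v\right)^{2}}{4} = - \frac{\left(\frac{16}{7} + v\right)^{2}}{4}$)
$- \frac{13073}{15 \left(-44\right) + 43} + \frac{49067}{20 \cdot 16 E{\left(7 \right)}} = - \frac{13073}{15 \left(-44\right) + 43} + \frac{49067}{20 \cdot 16 \left(- \frac{\left(16 + 7 \cdot 7\right)^{2}}{196}\right)} = - \frac{13073}{-660 + 43} + \frac{49067}{320 \left(- \frac{\left(16 + 49\right)^{2}}{196}\right)} = - \frac{13073}{-617} + \frac{49067}{320 \left(- \frac{65^{2}}{196}\right)} = \left(-13073\right) \left(- \frac{1}{617}\right) + \frac{49067}{320 \left(\left(- \frac{1}{196}\right) 4225\right)} = \frac{13073}{617} + \frac{49067}{320 \left(- \frac{4225}{196}\right)} = \frac{13073}{617} + \frac{49067}{- \frac{338000}{49}} = \frac{13073}{617} + 49067 \left(- \frac{49}{338000}\right) = \frac{13073}{617} - \frac{2404283}{338000} = \frac{2935231389}{208546000}$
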